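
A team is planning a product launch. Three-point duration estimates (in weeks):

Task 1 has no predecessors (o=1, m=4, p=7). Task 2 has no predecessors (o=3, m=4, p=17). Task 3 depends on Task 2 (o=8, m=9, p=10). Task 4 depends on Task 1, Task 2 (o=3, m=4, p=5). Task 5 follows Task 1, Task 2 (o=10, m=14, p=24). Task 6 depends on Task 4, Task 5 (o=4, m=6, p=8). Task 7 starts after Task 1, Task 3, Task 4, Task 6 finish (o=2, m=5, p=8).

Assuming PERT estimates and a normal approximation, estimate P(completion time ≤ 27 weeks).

0.077

te_Task 1 = (1 + 4·4 + 7)/6 = 24/6 = 4; σ²_Task 1 = ((7−1)/6)² = 1.000
te_Task 2 = (3 + 4·4 + 17)/6 = 36/6 = 6; σ²_Task 2 = ((17−3)/6)² = 5.444
te_Task 3 = (8 + 4·9 + 10)/6 = 54/6 = 9; σ²_Task 3 = ((10−8)/6)² = 0.111
te_Task 4 = (3 + 4·4 + 5)/6 = 24/6 = 4; σ²_Task 4 = ((5−3)/6)² = 0.111
te_Task 5 = (10 + 4·14 + 24)/6 = 90/6 = 15; σ²_Task 5 = ((24−10)/6)² = 5.444
te_Task 6 = (4 + 4·6 + 8)/6 = 36/6 = 6; σ²_Task 6 = ((8−4)/6)² = 0.444
te_Task 7 = (2 + 4·5 + 8)/6 = 30/6 = 5; σ²_Task 7 = ((8−2)/6)² = 1.000

Forward pass:
ES_Task 1 = 0; EF_Task 1 = 4
ES_Task 2 = 0; EF_Task 2 = 6
ES_Task 3 = 6; EF_Task 3 = 6+9 = 15
ES_Task 4 = max(EF_Task 1=4, EF_Task 2=6) = 6; EF_Task 4 = 6+4 = 10
ES_Task 5 = max(EF_Task 1=4, EF_Task 2=6) = 6; EF_Task 5 = 6+15 = 21
ES_Task 6 = max(EF_Task 4=10, EF_Task 5=21) = 21; EF_Task 6 = 21+6 = 27
ES_Task 7 = max(EF_Task 1=4, EF_Task 3=15, EF_Task 4=10, EF_Task 6=27) = 27; EF_Task 7 = 27+5 = 32
Expected project duration μ = 32 weeks. Critical path: Task 2 → Task 5 → Task 6 → Task 7.

Variance along critical path = 5.444 + 5.444 + 0.444 + 1.000 = 12.333; σ = √12.333 = 3.512 weeks.
Z = (27 − 32) / 3.512 = -1.424
P(T ≤ 27) = Φ(-1.424) ≈ 0.077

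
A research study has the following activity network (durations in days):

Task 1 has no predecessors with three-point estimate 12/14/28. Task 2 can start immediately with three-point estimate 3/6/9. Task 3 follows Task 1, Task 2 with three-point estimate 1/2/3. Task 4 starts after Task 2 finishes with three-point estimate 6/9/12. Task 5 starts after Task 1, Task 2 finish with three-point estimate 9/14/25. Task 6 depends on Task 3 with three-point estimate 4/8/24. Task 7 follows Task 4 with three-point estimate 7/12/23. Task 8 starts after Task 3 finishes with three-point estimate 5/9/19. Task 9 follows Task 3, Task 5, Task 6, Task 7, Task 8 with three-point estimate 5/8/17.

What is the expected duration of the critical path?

te_Task 1 = (12 + 4·14 + 28)/6 = 96/6 = 16
te_Task 2 = (3 + 4·6 + 9)/6 = 36/6 = 6
te_Task 3 = (1 + 4·2 + 3)/6 = 12/6 = 2
te_Task 4 = (6 + 4·9 + 12)/6 = 54/6 = 9
te_Task 5 = (9 + 4·14 + 25)/6 = 90/6 = 15
te_Task 6 = (4 + 4·8 + 24)/6 = 60/6 = 10
te_Task 7 = (7 + 4·12 + 23)/6 = 78/6 = 13
te_Task 8 = (5 + 4·9 + 19)/6 = 60/6 = 10
te_Task 9 = (5 + 4·8 + 17)/6 = 54/6 = 9

Forward pass:
ES_Task 1 = 0; EF_Task 1 = 16
ES_Task 2 = 0; EF_Task 2 = 6
ES_Task 3 = max(EF_Task 1=16, EF_Task 2=6) = 16; EF_Task 3 = 16+2 = 18
ES_Task 4 = 6; EF_Task 4 = 6+9 = 15
ES_Task 5 = max(EF_Task 1=16, EF_Task 2=6) = 16; EF_Task 5 = 16+15 = 31
ES_Task 6 = 18; EF_Task 6 = 18+10 = 28
ES_Task 7 = 15; EF_Task 7 = 15+13 = 28
ES_Task 8 = 18; EF_Task 8 = 18+10 = 28
ES_Task 9 = max(EF_Task 3=18, EF_Task 5=31, EF_Task 6=28, EF_Task 7=28, EF_Task 8=28) = 31; EF_Task 9 = 31+9 = 40
Expected project duration μ = 40 days. Critical path: Task 1 → Task 5 → Task 9.

40 days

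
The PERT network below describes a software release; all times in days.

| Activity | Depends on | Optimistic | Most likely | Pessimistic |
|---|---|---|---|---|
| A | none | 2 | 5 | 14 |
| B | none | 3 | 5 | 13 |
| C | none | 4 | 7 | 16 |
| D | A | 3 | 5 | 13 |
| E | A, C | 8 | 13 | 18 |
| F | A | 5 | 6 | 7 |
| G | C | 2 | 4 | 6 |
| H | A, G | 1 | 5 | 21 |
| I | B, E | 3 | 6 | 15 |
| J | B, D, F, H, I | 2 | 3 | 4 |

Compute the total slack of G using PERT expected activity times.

9 days

te_A = (2 + 4·5 + 14)/6 = 36/6 = 6
te_B = (3 + 4·5 + 13)/6 = 36/6 = 6
te_C = (4 + 4·7 + 16)/6 = 48/6 = 8
te_D = (3 + 4·5 + 13)/6 = 36/6 = 6
te_E = (8 + 4·13 + 18)/6 = 78/6 = 13
te_F = (5 + 4·6 + 7)/6 = 36/6 = 6
te_G = (2 + 4·4 + 6)/6 = 24/6 = 4
te_H = (1 + 4·5 + 21)/6 = 42/6 = 7
te_I = (3 + 4·6 + 15)/6 = 42/6 = 7
te_J = (2 + 4·3 + 4)/6 = 18/6 = 3

Forward pass:
ES_A = 0; EF_A = 6
ES_B = 0; EF_B = 6
ES_C = 0; EF_C = 8
ES_D = 6; EF_D = 6+6 = 12
ES_E = max(EF_A=6, EF_C=8) = 8; EF_E = 8+13 = 21
ES_F = 6; EF_F = 6+6 = 12
ES_G = 8; EF_G = 8+4 = 12
ES_H = max(EF_A=6, EF_G=12) = 12; EF_H = 12+7 = 19
ES_I = max(EF_B=6, EF_E=21) = 21; EF_I = 21+7 = 28
ES_J = max(EF_B=6, EF_D=12, EF_F=12, EF_H=19, EF_I=28) = 28; EF_J = 28+3 = 31
Expected project duration μ = 31 days. Critical path: C → E → I → J.

Backward pass:
LF_J = 31; LS_J = 31−3 = 28
LF_I = LS_J = 28; LS_I = 28−7 = 21
LF_H = LS_J = 28; LS_H = 28−7 = 21
LF_G = LS_H = 21; LS_G = 21−4 = 17
LF_F = LS_J = 28; LS_F = 28−6 = 22
LF_E = LS_I = 21; LS_E = 21−13 = 8
LF_D = LS_J = 28; LS_D = 28−6 = 22
LF_C = min(LS_E=8, LS_G=17) = 8; LS_C = 8−8 = 0
LF_B = min(LS_I=21, LS_J=28) = 21; LS_B = 21−6 = 15
LF_A = min(LS_D=22, LS_E=8, LS_F=22, LS_H=21) = 8; LS_A = 8−6 = 2
Slack_G = LS_G − ES_G = 17 − 8 = 9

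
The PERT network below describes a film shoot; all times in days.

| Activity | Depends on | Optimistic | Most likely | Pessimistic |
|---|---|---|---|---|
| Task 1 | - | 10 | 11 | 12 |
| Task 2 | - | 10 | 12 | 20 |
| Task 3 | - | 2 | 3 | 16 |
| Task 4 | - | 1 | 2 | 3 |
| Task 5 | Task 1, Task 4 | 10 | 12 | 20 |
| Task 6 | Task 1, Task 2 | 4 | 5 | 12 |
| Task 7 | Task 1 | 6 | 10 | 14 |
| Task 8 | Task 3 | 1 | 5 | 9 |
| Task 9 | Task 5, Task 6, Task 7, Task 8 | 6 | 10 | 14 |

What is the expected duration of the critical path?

te_Task 1 = (10 + 4·11 + 12)/6 = 66/6 = 11
te_Task 2 = (10 + 4·12 + 20)/6 = 78/6 = 13
te_Task 3 = (2 + 4·3 + 16)/6 = 30/6 = 5
te_Task 4 = (1 + 4·2 + 3)/6 = 12/6 = 2
te_Task 5 = (10 + 4·12 + 20)/6 = 78/6 = 13
te_Task 6 = (4 + 4·5 + 12)/6 = 36/6 = 6
te_Task 7 = (6 + 4·10 + 14)/6 = 60/6 = 10
te_Task 8 = (1 + 4·5 + 9)/6 = 30/6 = 5
te_Task 9 = (6 + 4·10 + 14)/6 = 60/6 = 10

Forward pass:
ES_Task 1 = 0; EF_Task 1 = 11
ES_Task 2 = 0; EF_Task 2 = 13
ES_Task 3 = 0; EF_Task 3 = 5
ES_Task 4 = 0; EF_Task 4 = 2
ES_Task 5 = max(EF_Task 1=11, EF_Task 4=2) = 11; EF_Task 5 = 11+13 = 24
ES_Task 6 = max(EF_Task 1=11, EF_Task 2=13) = 13; EF_Task 6 = 13+6 = 19
ES_Task 7 = 11; EF_Task 7 = 11+10 = 21
ES_Task 8 = 5; EF_Task 8 = 5+5 = 10
ES_Task 9 = max(EF_Task 5=24, EF_Task 6=19, EF_Task 7=21, EF_Task 8=10) = 24; EF_Task 9 = 24+10 = 34
Expected project duration μ = 34 days. Critical path: Task 1 → Task 5 → Task 9.

34 days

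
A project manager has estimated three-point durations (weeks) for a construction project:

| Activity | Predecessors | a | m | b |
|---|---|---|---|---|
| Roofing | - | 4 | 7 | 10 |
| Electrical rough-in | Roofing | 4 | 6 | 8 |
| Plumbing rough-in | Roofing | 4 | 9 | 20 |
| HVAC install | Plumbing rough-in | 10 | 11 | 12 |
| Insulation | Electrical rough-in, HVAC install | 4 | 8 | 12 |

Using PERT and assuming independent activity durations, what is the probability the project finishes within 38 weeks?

te_Roofing = (4 + 4·7 + 10)/6 = 42/6 = 7; σ²_Roofing = ((10−4)/6)² = 1.000
te_Electrical rough-in = (4 + 4·6 + 8)/6 = 36/6 = 6; σ²_Electrical rough-in = ((8−4)/6)² = 0.444
te_Plumbing rough-in = (4 + 4·9 + 20)/6 = 60/6 = 10; σ²_Plumbing rough-in = ((20−4)/6)² = 7.111
te_HVAC install = (10 + 4·11 + 12)/6 = 66/6 = 11; σ²_HVAC install = ((12−10)/6)² = 0.111
te_Insulation = (4 + 4·8 + 12)/6 = 48/6 = 8; σ²_Insulation = ((12−4)/6)² = 1.778

Forward pass:
ES_Roofing = 0; EF_Roofing = 7
ES_Electrical rough-in = 7; EF_Electrical rough-in = 7+6 = 13
ES_Plumbing rough-in = 7; EF_Plumbing rough-in = 7+10 = 17
ES_HVAC install = 17; EF_HVAC install = 17+11 = 28
ES_Insulation = max(EF_Electrical rough-in=13, EF_HVAC install=28) = 28; EF_Insulation = 28+8 = 36
Expected project duration μ = 36 weeks. Critical path: Roofing → Plumbing rough-in → HVAC install → Insulation.

Variance along critical path = 1.000 + 7.111 + 0.111 + 1.778 = 10.000; σ = √10.000 = 3.162 weeks.
Z = (38 − 36) / 3.162 = 0.632
P(T ≤ 38) = Φ(0.632) ≈ 0.736

0.736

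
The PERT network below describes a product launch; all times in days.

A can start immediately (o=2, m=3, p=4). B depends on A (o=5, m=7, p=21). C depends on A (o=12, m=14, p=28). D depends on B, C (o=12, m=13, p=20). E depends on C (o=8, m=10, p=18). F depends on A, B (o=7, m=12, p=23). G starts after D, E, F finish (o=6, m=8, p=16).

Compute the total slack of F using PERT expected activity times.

te_A = (2 + 4·3 + 4)/6 = 18/6 = 3
te_B = (5 + 4·7 + 21)/6 = 54/6 = 9
te_C = (12 + 4·14 + 28)/6 = 96/6 = 16
te_D = (12 + 4·13 + 20)/6 = 84/6 = 14
te_E = (8 + 4·10 + 18)/6 = 66/6 = 11
te_F = (7 + 4·12 + 23)/6 = 78/6 = 13
te_G = (6 + 4·8 + 16)/6 = 54/6 = 9

Forward pass:
ES_A = 0; EF_A = 3
ES_B = 3; EF_B = 3+9 = 12
ES_C = 3; EF_C = 3+16 = 19
ES_D = max(EF_B=12, EF_C=19) = 19; EF_D = 19+14 = 33
ES_E = 19; EF_E = 19+11 = 30
ES_F = max(EF_A=3, EF_B=12) = 12; EF_F = 12+13 = 25
ES_G = max(EF_D=33, EF_E=30, EF_F=25) = 33; EF_G = 33+9 = 42
Expected project duration μ = 42 days. Critical path: A → C → D → G.

Backward pass:
LF_G = 42; LS_G = 42−9 = 33
LF_F = LS_G = 33; LS_F = 33−13 = 20
LF_E = LS_G = 33; LS_E = 33−11 = 22
LF_D = LS_G = 33; LS_D = 33−14 = 19
LF_C = min(LS_D=19, LS_E=22) = 19; LS_C = 19−16 = 3
LF_B = min(LS_D=19, LS_F=20) = 19; LS_B = 19−9 = 10
LF_A = min(LS_B=10, LS_C=3, LS_F=20) = 3; LS_A = 3−3 = 0
Slack_F = LS_F − ES_F = 20 − 12 = 8

8 days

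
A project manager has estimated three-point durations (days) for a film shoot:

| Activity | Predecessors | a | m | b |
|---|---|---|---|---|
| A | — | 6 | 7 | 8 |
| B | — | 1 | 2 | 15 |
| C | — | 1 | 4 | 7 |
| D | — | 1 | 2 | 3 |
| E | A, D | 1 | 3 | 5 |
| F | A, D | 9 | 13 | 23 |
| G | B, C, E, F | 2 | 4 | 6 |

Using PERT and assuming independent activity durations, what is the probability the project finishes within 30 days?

te_A = (6 + 4·7 + 8)/6 = 42/6 = 7; σ²_A = ((8−6)/6)² = 0.111
te_B = (1 + 4·2 + 15)/6 = 24/6 = 4; σ²_B = ((15−1)/6)² = 5.444
te_C = (1 + 4·4 + 7)/6 = 24/6 = 4; σ²_C = ((7−1)/6)² = 1.000
te_D = (1 + 4·2 + 3)/6 = 12/6 = 2; σ²_D = ((3−1)/6)² = 0.111
te_E = (1 + 4·3 + 5)/6 = 18/6 = 3; σ²_E = ((5−1)/6)² = 0.444
te_F = (9 + 4·13 + 23)/6 = 84/6 = 14; σ²_F = ((23−9)/6)² = 5.444
te_G = (2 + 4·4 + 6)/6 = 24/6 = 4; σ²_G = ((6−2)/6)² = 0.444

Forward pass:
ES_A = 0; EF_A = 7
ES_B = 0; EF_B = 4
ES_C = 0; EF_C = 4
ES_D = 0; EF_D = 2
ES_E = max(EF_A=7, EF_D=2) = 7; EF_E = 7+3 = 10
ES_F = max(EF_A=7, EF_D=2) = 7; EF_F = 7+14 = 21
ES_G = max(EF_B=4, EF_C=4, EF_E=10, EF_F=21) = 21; EF_G = 21+4 = 25
Expected project duration μ = 25 days. Critical path: A → F → G.

Variance along critical path = 0.111 + 5.444 + 0.444 = 6.000; σ = √6.000 = 2.449 days.
Z = (30 − 25) / 2.449 = 2.041
P(T ≤ 30) = Φ(2.041) ≈ 0.979

0.979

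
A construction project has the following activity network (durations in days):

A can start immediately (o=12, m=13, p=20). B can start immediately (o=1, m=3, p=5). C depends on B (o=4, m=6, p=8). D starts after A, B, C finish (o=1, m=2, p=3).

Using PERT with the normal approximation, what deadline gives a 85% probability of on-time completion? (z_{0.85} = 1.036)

te_A = (12 + 4·13 + 20)/6 = 84/6 = 14; σ²_A = ((20−12)/6)² = 1.778
te_B = (1 + 4·3 + 5)/6 = 18/6 = 3; σ²_B = ((5−1)/6)² = 0.444
te_C = (4 + 4·6 + 8)/6 = 36/6 = 6; σ²_C = ((8−4)/6)² = 0.444
te_D = (1 + 4·2 + 3)/6 = 12/6 = 2; σ²_D = ((3−1)/6)² = 0.111

Forward pass:
ES_A = 0; EF_A = 14
ES_B = 0; EF_B = 3
ES_C = 3; EF_C = 3+6 = 9
ES_D = max(EF_A=14, EF_B=3, EF_C=9) = 14; EF_D = 14+2 = 16
Expected project duration μ = 16 days. Critical path: A → D.

Variance along critical path = 1.778 + 0.111 = 1.889; σ = 1.374 days.
D = μ + z·σ = 16 + 1.036·1.374 = 17.4 days

17.4 days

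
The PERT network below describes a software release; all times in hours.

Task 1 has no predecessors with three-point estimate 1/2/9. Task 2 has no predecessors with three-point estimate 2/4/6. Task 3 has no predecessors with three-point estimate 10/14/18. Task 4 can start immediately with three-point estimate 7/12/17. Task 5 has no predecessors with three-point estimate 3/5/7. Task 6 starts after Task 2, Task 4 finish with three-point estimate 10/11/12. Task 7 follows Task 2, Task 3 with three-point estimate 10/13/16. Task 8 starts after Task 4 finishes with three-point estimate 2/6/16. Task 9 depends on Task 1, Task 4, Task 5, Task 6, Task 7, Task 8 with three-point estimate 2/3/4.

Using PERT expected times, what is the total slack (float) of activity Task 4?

te_Task 1 = (1 + 4·2 + 9)/6 = 18/6 = 3
te_Task 2 = (2 + 4·4 + 6)/6 = 24/6 = 4
te_Task 3 = (10 + 4·14 + 18)/6 = 84/6 = 14
te_Task 4 = (7 + 4·12 + 17)/6 = 72/6 = 12
te_Task 5 = (3 + 4·5 + 7)/6 = 30/6 = 5
te_Task 6 = (10 + 4·11 + 12)/6 = 66/6 = 11
te_Task 7 = (10 + 4·13 + 16)/6 = 78/6 = 13
te_Task 8 = (2 + 4·6 + 16)/6 = 42/6 = 7
te_Task 9 = (2 + 4·3 + 4)/6 = 18/6 = 3

Forward pass:
ES_Task 1 = 0; EF_Task 1 = 3
ES_Task 2 = 0; EF_Task 2 = 4
ES_Task 3 = 0; EF_Task 3 = 14
ES_Task 4 = 0; EF_Task 4 = 12
ES_Task 5 = 0; EF_Task 5 = 5
ES_Task 6 = max(EF_Task 2=4, EF_Task 4=12) = 12; EF_Task 6 = 12+11 = 23
ES_Task 7 = max(EF_Task 2=4, EF_Task 3=14) = 14; EF_Task 7 = 14+13 = 27
ES_Task 8 = 12; EF_Task 8 = 12+7 = 19
ES_Task 9 = max(EF_Task 1=3, EF_Task 4=12, EF_Task 5=5, EF_Task 6=23, EF_Task 7=27, EF_Task 8=19) = 27; EF_Task 9 = 27+3 = 30
Expected project duration μ = 30 hours. Critical path: Task 3 → Task 7 → Task 9.

Backward pass:
LF_Task 9 = 30; LS_Task 9 = 30−3 = 27
LF_Task 8 = LS_Task 9 = 27; LS_Task 8 = 27−7 = 20
LF_Task 7 = LS_Task 9 = 27; LS_Task 7 = 27−13 = 14
LF_Task 6 = LS_Task 9 = 27; LS_Task 6 = 27−11 = 16
LF_Task 5 = LS_Task 9 = 27; LS_Task 5 = 27−5 = 22
LF_Task 4 = min(LS_Task 6=16, LS_Task 8=20, LS_Task 9=27) = 16; LS_Task 4 = 16−12 = 4
LF_Task 3 = LS_Task 7 = 14; LS_Task 3 = 14−14 = 0
LF_Task 2 = min(LS_Task 6=16, LS_Task 7=14) = 14; LS_Task 2 = 14−4 = 10
LF_Task 1 = LS_Task 9 = 27; LS_Task 1 = 27−3 = 24
Slack_Task 4 = LS_Task 4 − ES_Task 4 = 4 − 0 = 4

4 hours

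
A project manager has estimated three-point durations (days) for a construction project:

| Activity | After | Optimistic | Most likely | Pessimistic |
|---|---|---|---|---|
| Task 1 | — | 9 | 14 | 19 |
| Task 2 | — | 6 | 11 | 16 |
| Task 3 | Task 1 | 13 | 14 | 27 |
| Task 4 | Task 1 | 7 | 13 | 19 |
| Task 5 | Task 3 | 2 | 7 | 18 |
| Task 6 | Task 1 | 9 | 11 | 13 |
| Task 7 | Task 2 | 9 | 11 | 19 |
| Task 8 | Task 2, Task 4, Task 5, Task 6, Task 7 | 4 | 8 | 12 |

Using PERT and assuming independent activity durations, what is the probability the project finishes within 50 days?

te_Task 1 = (9 + 4·14 + 19)/6 = 84/6 = 14; σ²_Task 1 = ((19−9)/6)² = 2.778
te_Task 2 = (6 + 4·11 + 16)/6 = 66/6 = 11; σ²_Task 2 = ((16−6)/6)² = 2.778
te_Task 3 = (13 + 4·14 + 27)/6 = 96/6 = 16; σ²_Task 3 = ((27−13)/6)² = 5.444
te_Task 4 = (7 + 4·13 + 19)/6 = 78/6 = 13; σ²_Task 4 = ((19−7)/6)² = 4.000
te_Task 5 = (2 + 4·7 + 18)/6 = 48/6 = 8; σ²_Task 5 = ((18−2)/6)² = 7.111
te_Task 6 = (9 + 4·11 + 13)/6 = 66/6 = 11; σ²_Task 6 = ((13−9)/6)² = 0.444
te_Task 7 = (9 + 4·11 + 19)/6 = 72/6 = 12; σ²_Task 7 = ((19−9)/6)² = 2.778
te_Task 8 = (4 + 4·8 + 12)/6 = 48/6 = 8; σ²_Task 8 = ((12−4)/6)² = 1.778

Forward pass:
ES_Task 1 = 0; EF_Task 1 = 14
ES_Task 2 = 0; EF_Task 2 = 11
ES_Task 3 = 14; EF_Task 3 = 14+16 = 30
ES_Task 4 = 14; EF_Task 4 = 14+13 = 27
ES_Task 5 = 30; EF_Task 5 = 30+8 = 38
ES_Task 6 = 14; EF_Task 6 = 14+11 = 25
ES_Task 7 = 11; EF_Task 7 = 11+12 = 23
ES_Task 8 = max(EF_Task 2=11, EF_Task 4=27, EF_Task 5=38, EF_Task 6=25, EF_Task 7=23) = 38; EF_Task 8 = 38+8 = 46
Expected project duration μ = 46 days. Critical path: Task 1 → Task 3 → Task 5 → Task 8.

Variance along critical path = 2.778 + 5.444 + 7.111 + 1.778 = 17.111; σ = √17.111 = 4.137 days.
Z = (50 − 46) / 4.137 = 0.967
P(T ≤ 50) = Φ(0.967) ≈ 0.833

0.833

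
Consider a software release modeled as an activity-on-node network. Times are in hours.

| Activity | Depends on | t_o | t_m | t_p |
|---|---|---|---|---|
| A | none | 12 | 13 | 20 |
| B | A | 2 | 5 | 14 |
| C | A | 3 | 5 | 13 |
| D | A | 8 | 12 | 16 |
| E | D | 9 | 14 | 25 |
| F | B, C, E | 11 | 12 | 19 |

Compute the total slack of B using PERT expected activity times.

21 hours

te_A = (12 + 4·13 + 20)/6 = 84/6 = 14
te_B = (2 + 4·5 + 14)/6 = 36/6 = 6
te_C = (3 + 4·5 + 13)/6 = 36/6 = 6
te_D = (8 + 4·12 + 16)/6 = 72/6 = 12
te_E = (9 + 4·14 + 25)/6 = 90/6 = 15
te_F = (11 + 4·12 + 19)/6 = 78/6 = 13

Forward pass:
ES_A = 0; EF_A = 14
ES_B = 14; EF_B = 14+6 = 20
ES_C = 14; EF_C = 14+6 = 20
ES_D = 14; EF_D = 14+12 = 26
ES_E = 26; EF_E = 26+15 = 41
ES_F = max(EF_B=20, EF_C=20, EF_E=41) = 41; EF_F = 41+13 = 54
Expected project duration μ = 54 hours. Critical path: A → D → E → F.

Backward pass:
LF_F = 54; LS_F = 54−13 = 41
LF_E = LS_F = 41; LS_E = 41−15 = 26
LF_D = LS_E = 26; LS_D = 26−12 = 14
LF_C = LS_F = 41; LS_C = 41−6 = 35
LF_B = LS_F = 41; LS_B = 41−6 = 35
LF_A = min(LS_B=35, LS_C=35, LS_D=14) = 14; LS_A = 14−14 = 0
Slack_B = LS_B − ES_B = 35 − 14 = 21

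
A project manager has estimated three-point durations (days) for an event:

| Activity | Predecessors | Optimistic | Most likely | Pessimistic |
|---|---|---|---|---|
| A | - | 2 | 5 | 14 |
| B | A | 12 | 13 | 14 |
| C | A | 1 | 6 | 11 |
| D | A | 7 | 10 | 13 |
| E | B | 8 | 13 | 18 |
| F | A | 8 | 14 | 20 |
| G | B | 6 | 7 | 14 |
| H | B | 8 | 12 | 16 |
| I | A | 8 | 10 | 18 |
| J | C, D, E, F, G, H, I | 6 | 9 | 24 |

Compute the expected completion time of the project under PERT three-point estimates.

te_A = (2 + 4·5 + 14)/6 = 36/6 = 6
te_B = (12 + 4·13 + 14)/6 = 78/6 = 13
te_C = (1 + 4·6 + 11)/6 = 36/6 = 6
te_D = (7 + 4·10 + 13)/6 = 60/6 = 10
te_E = (8 + 4·13 + 18)/6 = 78/6 = 13
te_F = (8 + 4·14 + 20)/6 = 84/6 = 14
te_G = (6 + 4·7 + 14)/6 = 48/6 = 8
te_H = (8 + 4·12 + 16)/6 = 72/6 = 12
te_I = (8 + 4·10 + 18)/6 = 66/6 = 11
te_J = (6 + 4·9 + 24)/6 = 66/6 = 11

Forward pass:
ES_A = 0; EF_A = 6
ES_B = 6; EF_B = 6+13 = 19
ES_C = 6; EF_C = 6+6 = 12
ES_D = 6; EF_D = 6+10 = 16
ES_E = 19; EF_E = 19+13 = 32
ES_F = 6; EF_F = 6+14 = 20
ES_G = 19; EF_G = 19+8 = 27
ES_H = 19; EF_H = 19+12 = 31
ES_I = 6; EF_I = 6+11 = 17
ES_J = max(EF_C=12, EF_D=16, EF_E=32, EF_F=20, EF_G=27, EF_H=31, EF_I=17) = 32; EF_J = 32+11 = 43
Expected project duration μ = 43 days. Critical path: A → B → E → J.

43 days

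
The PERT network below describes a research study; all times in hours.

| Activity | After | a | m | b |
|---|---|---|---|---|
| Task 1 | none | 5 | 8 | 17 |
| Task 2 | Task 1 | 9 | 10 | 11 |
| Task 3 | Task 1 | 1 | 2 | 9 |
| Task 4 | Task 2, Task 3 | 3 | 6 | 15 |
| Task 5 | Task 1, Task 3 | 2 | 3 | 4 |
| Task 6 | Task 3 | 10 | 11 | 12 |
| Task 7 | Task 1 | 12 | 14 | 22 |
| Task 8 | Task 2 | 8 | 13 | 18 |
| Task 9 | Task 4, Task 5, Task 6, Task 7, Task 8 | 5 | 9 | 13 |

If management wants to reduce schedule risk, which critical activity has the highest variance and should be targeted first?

Task 1

te_Task 1 = (5 + 4·8 + 17)/6 = 54/6 = 9; σ²_Task 1 = ((17−5)/6)² = 4.000
te_Task 2 = (9 + 4·10 + 11)/6 = 60/6 = 10; σ²_Task 2 = ((11−9)/6)² = 0.111
te_Task 3 = (1 + 4·2 + 9)/6 = 18/6 = 3; σ²_Task 3 = ((9−1)/6)² = 1.778
te_Task 4 = (3 + 4·6 + 15)/6 = 42/6 = 7; σ²_Task 4 = ((15−3)/6)² = 4.000
te_Task 5 = (2 + 4·3 + 4)/6 = 18/6 = 3; σ²_Task 5 = ((4−2)/6)² = 0.111
te_Task 6 = (10 + 4·11 + 12)/6 = 66/6 = 11; σ²_Task 6 = ((12−10)/6)² = 0.111
te_Task 7 = (12 + 4·14 + 22)/6 = 90/6 = 15; σ²_Task 7 = ((22−12)/6)² = 2.778
te_Task 8 = (8 + 4·13 + 18)/6 = 78/6 = 13; σ²_Task 8 = ((18−8)/6)² = 2.778
te_Task 9 = (5 + 4·9 + 13)/6 = 54/6 = 9; σ²_Task 9 = ((13−5)/6)² = 1.778

Forward pass:
ES_Task 1 = 0; EF_Task 1 = 9
ES_Task 2 = 9; EF_Task 2 = 9+10 = 19
ES_Task 3 = 9; EF_Task 3 = 9+3 = 12
ES_Task 4 = max(EF_Task 2=19, EF_Task 3=12) = 19; EF_Task 4 = 19+7 = 26
ES_Task 5 = max(EF_Task 1=9, EF_Task 3=12) = 12; EF_Task 5 = 12+3 = 15
ES_Task 6 = 12; EF_Task 6 = 12+11 = 23
ES_Task 7 = 9; EF_Task 7 = 9+15 = 24
ES_Task 8 = 19; EF_Task 8 = 19+13 = 32
ES_Task 9 = max(EF_Task 4=26, EF_Task 5=15, EF_Task 6=23, EF_Task 7=24, EF_Task 8=32) = 32; EF_Task 9 = 32+9 = 41
Expected project duration μ = 41 hours. Critical path: Task 1 → Task 2 → Task 8 → Task 9.

Variances on critical path: σ²_Task 1=4.000, σ²_Task 2=0.111, σ²_Task 8=2.778, σ²_Task 9=1.778.
Largest is σ²_Task 1 = 4.000.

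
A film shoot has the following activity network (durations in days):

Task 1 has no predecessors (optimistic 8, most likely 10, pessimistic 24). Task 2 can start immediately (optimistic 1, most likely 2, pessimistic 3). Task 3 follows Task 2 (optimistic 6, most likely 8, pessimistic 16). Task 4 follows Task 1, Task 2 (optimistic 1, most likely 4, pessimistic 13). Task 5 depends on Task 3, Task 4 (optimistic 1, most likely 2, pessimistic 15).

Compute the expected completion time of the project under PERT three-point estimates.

21 days

te_Task 1 = (8 + 4·10 + 24)/6 = 72/6 = 12
te_Task 2 = (1 + 4·2 + 3)/6 = 12/6 = 2
te_Task 3 = (6 + 4·8 + 16)/6 = 54/6 = 9
te_Task 4 = (1 + 4·4 + 13)/6 = 30/6 = 5
te_Task 5 = (1 + 4·2 + 15)/6 = 24/6 = 4

Forward pass:
ES_Task 1 = 0; EF_Task 1 = 12
ES_Task 2 = 0; EF_Task 2 = 2
ES_Task 3 = 2; EF_Task 3 = 2+9 = 11
ES_Task 4 = max(EF_Task 1=12, EF_Task 2=2) = 12; EF_Task 4 = 12+5 = 17
ES_Task 5 = max(EF_Task 3=11, EF_Task 4=17) = 17; EF_Task 5 = 17+4 = 21
Expected project duration μ = 21 days. Critical path: Task 1 → Task 4 → Task 5.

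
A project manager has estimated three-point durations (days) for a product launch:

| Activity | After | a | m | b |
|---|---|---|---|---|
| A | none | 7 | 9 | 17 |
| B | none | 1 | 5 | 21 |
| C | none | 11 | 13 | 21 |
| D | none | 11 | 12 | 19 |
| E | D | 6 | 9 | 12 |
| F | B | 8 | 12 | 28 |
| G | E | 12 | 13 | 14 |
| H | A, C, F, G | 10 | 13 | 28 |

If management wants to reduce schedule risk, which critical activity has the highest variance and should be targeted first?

te_A = (7 + 4·9 + 17)/6 = 60/6 = 10; σ²_A = ((17−7)/6)² = 2.778
te_B = (1 + 4·5 + 21)/6 = 42/6 = 7; σ²_B = ((21−1)/6)² = 11.111
te_C = (11 + 4·13 + 21)/6 = 84/6 = 14; σ²_C = ((21−11)/6)² = 2.778
te_D = (11 + 4·12 + 19)/6 = 78/6 = 13; σ²_D = ((19−11)/6)² = 1.778
te_E = (6 + 4·9 + 12)/6 = 54/6 = 9; σ²_E = ((12−6)/6)² = 1.000
te_F = (8 + 4·12 + 28)/6 = 84/6 = 14; σ²_F = ((28−8)/6)² = 11.111
te_G = (12 + 4·13 + 14)/6 = 78/6 = 13; σ²_G = ((14−12)/6)² = 0.111
te_H = (10 + 4·13 + 28)/6 = 90/6 = 15; σ²_H = ((28−10)/6)² = 9.000

Forward pass:
ES_A = 0; EF_A = 10
ES_B = 0; EF_B = 7
ES_C = 0; EF_C = 14
ES_D = 0; EF_D = 13
ES_E = 13; EF_E = 13+9 = 22
ES_F = 7; EF_F = 7+14 = 21
ES_G = 22; EF_G = 22+13 = 35
ES_H = max(EF_A=10, EF_C=14, EF_F=21, EF_G=35) = 35; EF_H = 35+15 = 50
Expected project duration μ = 50 days. Critical path: D → E → G → H.

Variances on critical path: σ²_D=1.778, σ²_E=1.000, σ²_G=0.111, σ²_H=9.000.
Largest is σ²_H = 9.000.

H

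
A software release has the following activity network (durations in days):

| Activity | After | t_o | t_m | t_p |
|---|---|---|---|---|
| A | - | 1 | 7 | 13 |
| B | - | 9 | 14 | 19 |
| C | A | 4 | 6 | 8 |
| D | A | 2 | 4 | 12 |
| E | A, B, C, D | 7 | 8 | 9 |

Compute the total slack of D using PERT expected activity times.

2 days

te_A = (1 + 4·7 + 13)/6 = 42/6 = 7
te_B = (9 + 4·14 + 19)/6 = 84/6 = 14
te_C = (4 + 4·6 + 8)/6 = 36/6 = 6
te_D = (2 + 4·4 + 12)/6 = 30/6 = 5
te_E = (7 + 4·8 + 9)/6 = 48/6 = 8

Forward pass:
ES_A = 0; EF_A = 7
ES_B = 0; EF_B = 14
ES_C = 7; EF_C = 7+6 = 13
ES_D = 7; EF_D = 7+5 = 12
ES_E = max(EF_A=7, EF_B=14, EF_C=13, EF_D=12) = 14; EF_E = 14+8 = 22
Expected project duration μ = 22 days. Critical path: B → E.

Backward pass:
LF_E = 22; LS_E = 22−8 = 14
LF_D = LS_E = 14; LS_D = 14−5 = 9
LF_C = LS_E = 14; LS_C = 14−6 = 8
LF_B = LS_E = 14; LS_B = 14−14 = 0
LF_A = min(LS_C=8, LS_D=9, LS_E=14) = 8; LS_A = 8−7 = 1
Slack_D = LS_D − ES_D = 9 − 7 = 2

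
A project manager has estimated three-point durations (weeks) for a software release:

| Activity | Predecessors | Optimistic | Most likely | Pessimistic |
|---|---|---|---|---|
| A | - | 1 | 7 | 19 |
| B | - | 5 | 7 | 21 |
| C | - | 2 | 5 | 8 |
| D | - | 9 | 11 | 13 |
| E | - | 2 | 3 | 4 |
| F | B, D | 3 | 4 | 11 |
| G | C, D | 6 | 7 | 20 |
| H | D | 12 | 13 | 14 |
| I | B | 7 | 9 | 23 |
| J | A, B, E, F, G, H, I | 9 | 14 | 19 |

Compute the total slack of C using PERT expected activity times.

te_A = (1 + 4·7 + 19)/6 = 48/6 = 8
te_B = (5 + 4·7 + 21)/6 = 54/6 = 9
te_C = (2 + 4·5 + 8)/6 = 30/6 = 5
te_D = (9 + 4·11 + 13)/6 = 66/6 = 11
te_E = (2 + 4·3 + 4)/6 = 18/6 = 3
te_F = (3 + 4·4 + 11)/6 = 30/6 = 5
te_G = (6 + 4·7 + 20)/6 = 54/6 = 9
te_H = (12 + 4·13 + 14)/6 = 78/6 = 13
te_I = (7 + 4·9 + 23)/6 = 66/6 = 11
te_J = (9 + 4·14 + 19)/6 = 84/6 = 14

Forward pass:
ES_A = 0; EF_A = 8
ES_B = 0; EF_B = 9
ES_C = 0; EF_C = 5
ES_D = 0; EF_D = 11
ES_E = 0; EF_E = 3
ES_F = max(EF_B=9, EF_D=11) = 11; EF_F = 11+5 = 16
ES_G = max(EF_C=5, EF_D=11) = 11; EF_G = 11+9 = 20
ES_H = 11; EF_H = 11+13 = 24
ES_I = 9; EF_I = 9+11 = 20
ES_J = max(EF_A=8, EF_B=9, EF_E=3, EF_F=16, EF_G=20, EF_H=24, EF_I=20) = 24; EF_J = 24+14 = 38
Expected project duration μ = 38 weeks. Critical path: D → H → J.

Backward pass:
LF_J = 38; LS_J = 38−14 = 24
LF_I = LS_J = 24; LS_I = 24−11 = 13
LF_H = LS_J = 24; LS_H = 24−13 = 11
LF_G = LS_J = 24; LS_G = 24−9 = 15
LF_F = LS_J = 24; LS_F = 24−5 = 19
LF_E = LS_J = 24; LS_E = 24−3 = 21
LF_D = min(LS_F=19, LS_G=15, LS_H=11) = 11; LS_D = 11−11 = 0
LF_C = LS_G = 15; LS_C = 15−5 = 10
LF_B = min(LS_F=19, LS_I=13, LS_J=24) = 13; LS_B = 13−9 = 4
LF_A = LS_J = 24; LS_A = 24−8 = 16
Slack_C = LS_C − ES_C = 10 − 0 = 10

10 weeks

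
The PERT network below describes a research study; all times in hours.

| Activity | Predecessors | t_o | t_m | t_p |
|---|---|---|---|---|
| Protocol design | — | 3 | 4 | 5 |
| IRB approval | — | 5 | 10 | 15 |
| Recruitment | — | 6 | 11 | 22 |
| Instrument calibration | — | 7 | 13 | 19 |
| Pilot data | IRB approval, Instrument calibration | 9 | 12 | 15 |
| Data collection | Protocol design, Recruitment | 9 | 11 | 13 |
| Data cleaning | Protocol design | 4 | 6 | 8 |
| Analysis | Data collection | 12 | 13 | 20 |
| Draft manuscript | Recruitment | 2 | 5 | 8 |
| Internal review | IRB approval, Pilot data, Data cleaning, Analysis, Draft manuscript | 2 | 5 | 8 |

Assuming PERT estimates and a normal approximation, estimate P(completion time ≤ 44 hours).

te_Protocol design = (3 + 4·4 + 5)/6 = 24/6 = 4; σ²_Protocol design = ((5−3)/6)² = 0.111
te_IRB approval = (5 + 4·10 + 15)/6 = 60/6 = 10; σ²_IRB approval = ((15−5)/6)² = 2.778
te_Recruitment = (6 + 4·11 + 22)/6 = 72/6 = 12; σ²_Recruitment = ((22−6)/6)² = 7.111
te_Instrument calibration = (7 + 4·13 + 19)/6 = 78/6 = 13; σ²_Instrument calibration = ((19−7)/6)² = 4.000
te_Pilot data = (9 + 4·12 + 15)/6 = 72/6 = 12; σ²_Pilot data = ((15−9)/6)² = 1.000
te_Data collection = (9 + 4·11 + 13)/6 = 66/6 = 11; σ²_Data collection = ((13−9)/6)² = 0.444
te_Data cleaning = (4 + 4·6 + 8)/6 = 36/6 = 6; σ²_Data cleaning = ((8−4)/6)² = 0.444
te_Analysis = (12 + 4·13 + 20)/6 = 84/6 = 14; σ²_Analysis = ((20−12)/6)² = 1.778
te_Draft manuscript = (2 + 4·5 + 8)/6 = 30/6 = 5; σ²_Draft manuscript = ((8−2)/6)² = 1.000
te_Internal review = (2 + 4·5 + 8)/6 = 30/6 = 5; σ²_Internal review = ((8−2)/6)² = 1.000

Forward pass:
ES_Protocol design = 0; EF_Protocol design = 4
ES_IRB approval = 0; EF_IRB approval = 10
ES_Recruitment = 0; EF_Recruitment = 12
ES_Instrument calibration = 0; EF_Instrument calibration = 13
ES_Pilot data = max(EF_IRB approval=10, EF_Instrument calibration=13) = 13; EF_Pilot data = 13+12 = 25
ES_Data collection = max(EF_Protocol design=4, EF_Recruitment=12) = 12; EF_Data collection = 12+11 = 23
ES_Data cleaning = 4; EF_Data cleaning = 4+6 = 10
ES_Analysis = 23; EF_Analysis = 23+14 = 37
ES_Draft manuscript = 12; EF_Draft manuscript = 12+5 = 17
ES_Internal review = max(EF_IRB approval=10, EF_Pilot data=25, EF_Data cleaning=10, EF_Analysis=37, EF_Draft manuscript=17) = 37; EF_Internal review = 37+5 = 42
Expected project duration μ = 42 hours. Critical path: Recruitment → Data collection → Analysis → Internal review.

Variance along critical path = 7.111 + 0.444 + 1.778 + 1.000 = 10.333; σ = √10.333 = 3.215 hours.
Z = (44 − 42) / 3.215 = 0.622
P(T ≤ 44) = Φ(0.622) ≈ 0.733

0.733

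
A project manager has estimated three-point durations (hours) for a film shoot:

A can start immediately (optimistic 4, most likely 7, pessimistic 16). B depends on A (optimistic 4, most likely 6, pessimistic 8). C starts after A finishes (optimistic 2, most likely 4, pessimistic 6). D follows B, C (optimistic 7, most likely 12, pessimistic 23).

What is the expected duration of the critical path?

27 hours

te_A = (4 + 4·7 + 16)/6 = 48/6 = 8
te_B = (4 + 4·6 + 8)/6 = 36/6 = 6
te_C = (2 + 4·4 + 6)/6 = 24/6 = 4
te_D = (7 + 4·12 + 23)/6 = 78/6 = 13

Forward pass:
ES_A = 0; EF_A = 8
ES_B = 8; EF_B = 8+6 = 14
ES_C = 8; EF_C = 8+4 = 12
ES_D = max(EF_B=14, EF_C=12) = 14; EF_D = 14+13 = 27
Expected project duration μ = 27 hours. Critical path: A → B → D.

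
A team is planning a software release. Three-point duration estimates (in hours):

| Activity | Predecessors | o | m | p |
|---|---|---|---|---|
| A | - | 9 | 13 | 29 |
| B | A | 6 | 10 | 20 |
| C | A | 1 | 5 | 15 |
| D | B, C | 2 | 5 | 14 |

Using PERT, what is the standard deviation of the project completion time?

4.53 hours

te_A = (9 + 4·13 + 29)/6 = 90/6 = 15; σ²_A = ((29−9)/6)² = 11.111
te_B = (6 + 4·10 + 20)/6 = 66/6 = 11; σ²_B = ((20−6)/6)² = 5.444
te_C = (1 + 4·5 + 15)/6 = 36/6 = 6; σ²_C = ((15−1)/6)² = 5.444
te_D = (2 + 4·5 + 14)/6 = 36/6 = 6; σ²_D = ((14−2)/6)² = 4.000

Forward pass:
ES_A = 0; EF_A = 15
ES_B = 15; EF_B = 15+11 = 26
ES_C = 15; EF_C = 15+6 = 21
ES_D = max(EF_B=26, EF_C=21) = 26; EF_D = 26+6 = 32
Expected project duration μ = 32 hours. Critical path: A → B → D.

Variance along critical path = 11.111 + 5.444 + 4.000 = 20.556
σ = √20.556 = 4.534 hours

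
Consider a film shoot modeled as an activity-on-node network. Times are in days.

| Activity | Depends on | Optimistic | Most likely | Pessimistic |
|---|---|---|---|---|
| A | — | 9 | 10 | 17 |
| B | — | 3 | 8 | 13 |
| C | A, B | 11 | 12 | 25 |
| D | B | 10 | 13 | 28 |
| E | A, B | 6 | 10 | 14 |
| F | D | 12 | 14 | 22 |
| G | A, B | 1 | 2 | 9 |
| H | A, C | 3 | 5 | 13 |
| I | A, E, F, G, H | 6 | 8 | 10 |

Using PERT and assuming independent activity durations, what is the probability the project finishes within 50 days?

te_A = (9 + 4·10 + 17)/6 = 66/6 = 11; σ²_A = ((17−9)/6)² = 1.778
te_B = (3 + 4·8 + 13)/6 = 48/6 = 8; σ²_B = ((13−3)/6)² = 2.778
te_C = (11 + 4·12 + 25)/6 = 84/6 = 14; σ²_C = ((25−11)/6)² = 5.444
te_D = (10 + 4·13 + 28)/6 = 90/6 = 15; σ²_D = ((28−10)/6)² = 9.000
te_E = (6 + 4·10 + 14)/6 = 60/6 = 10; σ²_E = ((14−6)/6)² = 1.778
te_F = (12 + 4·14 + 22)/6 = 90/6 = 15; σ²_F = ((22−12)/6)² = 2.778
te_G = (1 + 4·2 + 9)/6 = 18/6 = 3; σ²_G = ((9−1)/6)² = 1.778
te_H = (3 + 4·5 + 13)/6 = 36/6 = 6; σ²_H = ((13−3)/6)² = 2.778
te_I = (6 + 4·8 + 10)/6 = 48/6 = 8; σ²_I = ((10−6)/6)² = 0.444

Forward pass:
ES_A = 0; EF_A = 11
ES_B = 0; EF_B = 8
ES_C = max(EF_A=11, EF_B=8) = 11; EF_C = 11+14 = 25
ES_D = 8; EF_D = 8+15 = 23
ES_E = max(EF_A=11, EF_B=8) = 11; EF_E = 11+10 = 21
ES_F = 23; EF_F = 23+15 = 38
ES_G = max(EF_A=11, EF_B=8) = 11; EF_G = 11+3 = 14
ES_H = max(EF_A=11, EF_C=25) = 25; EF_H = 25+6 = 31
ES_I = max(EF_A=11, EF_E=21, EF_F=38, EF_G=14, EF_H=31) = 38; EF_I = 38+8 = 46
Expected project duration μ = 46 days. Critical path: B → D → F → I.

Variance along critical path = 2.778 + 9.000 + 2.778 + 0.444 = 15.000; σ = √15.000 = 3.873 days.
Z = (50 − 46) / 3.873 = 1.033
P(T ≤ 50) = Φ(1.033) ≈ 0.849

0.849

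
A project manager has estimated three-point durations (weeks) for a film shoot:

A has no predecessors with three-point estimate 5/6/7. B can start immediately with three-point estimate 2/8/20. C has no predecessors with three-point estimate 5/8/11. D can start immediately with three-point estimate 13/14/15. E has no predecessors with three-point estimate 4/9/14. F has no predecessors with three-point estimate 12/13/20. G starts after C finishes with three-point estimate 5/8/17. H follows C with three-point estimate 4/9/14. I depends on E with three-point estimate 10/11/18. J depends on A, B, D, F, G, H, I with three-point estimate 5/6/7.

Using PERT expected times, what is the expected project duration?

te_A = (5 + 4·6 + 7)/6 = 36/6 = 6
te_B = (2 + 4·8 + 20)/6 = 54/6 = 9
te_C = (5 + 4·8 + 11)/6 = 48/6 = 8
te_D = (13 + 4·14 + 15)/6 = 84/6 = 14
te_E = (4 + 4·9 + 14)/6 = 54/6 = 9
te_F = (12 + 4·13 + 20)/6 = 84/6 = 14
te_G = (5 + 4·8 + 17)/6 = 54/6 = 9
te_H = (4 + 4·9 + 14)/6 = 54/6 = 9
te_I = (10 + 4·11 + 18)/6 = 72/6 = 12
te_J = (5 + 4·6 + 7)/6 = 36/6 = 6

Forward pass:
ES_A = 0; EF_A = 6
ES_B = 0; EF_B = 9
ES_C = 0; EF_C = 8
ES_D = 0; EF_D = 14
ES_E = 0; EF_E = 9
ES_F = 0; EF_F = 14
ES_G = 8; EF_G = 8+9 = 17
ES_H = 8; EF_H = 8+9 = 17
ES_I = 9; EF_I = 9+12 = 21
ES_J = max(EF_A=6, EF_B=9, EF_D=14, EF_F=14, EF_G=17, EF_H=17, EF_I=21) = 21; EF_J = 21+6 = 27
Expected project duration μ = 27 weeks. Critical path: E → I → J.

27 weeks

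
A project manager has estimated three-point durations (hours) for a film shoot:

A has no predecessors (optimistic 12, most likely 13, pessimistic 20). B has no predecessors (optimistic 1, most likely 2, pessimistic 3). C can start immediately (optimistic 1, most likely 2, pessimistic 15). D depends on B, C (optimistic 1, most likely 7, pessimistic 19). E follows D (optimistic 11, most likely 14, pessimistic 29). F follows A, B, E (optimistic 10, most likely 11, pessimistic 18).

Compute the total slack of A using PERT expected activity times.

14 hours

te_A = (12 + 4·13 + 20)/6 = 84/6 = 14
te_B = (1 + 4·2 + 3)/6 = 12/6 = 2
te_C = (1 + 4·2 + 15)/6 = 24/6 = 4
te_D = (1 + 4·7 + 19)/6 = 48/6 = 8
te_E = (11 + 4·14 + 29)/6 = 96/6 = 16
te_F = (10 + 4·11 + 18)/6 = 72/6 = 12

Forward pass:
ES_A = 0; EF_A = 14
ES_B = 0; EF_B = 2
ES_C = 0; EF_C = 4
ES_D = max(EF_B=2, EF_C=4) = 4; EF_D = 4+8 = 12
ES_E = 12; EF_E = 12+16 = 28
ES_F = max(EF_A=14, EF_B=2, EF_E=28) = 28; EF_F = 28+12 = 40
Expected project duration μ = 40 hours. Critical path: C → D → E → F.

Backward pass:
LF_F = 40; LS_F = 40−12 = 28
LF_E = LS_F = 28; LS_E = 28−16 = 12
LF_D = LS_E = 12; LS_D = 12−8 = 4
LF_C = LS_D = 4; LS_C = 4−4 = 0
LF_B = min(LS_D=4, LS_F=28) = 4; LS_B = 4−2 = 2
LF_A = LS_F = 28; LS_A = 28−14 = 14
Slack_A = LS_A − ES_A = 14 − 0 = 14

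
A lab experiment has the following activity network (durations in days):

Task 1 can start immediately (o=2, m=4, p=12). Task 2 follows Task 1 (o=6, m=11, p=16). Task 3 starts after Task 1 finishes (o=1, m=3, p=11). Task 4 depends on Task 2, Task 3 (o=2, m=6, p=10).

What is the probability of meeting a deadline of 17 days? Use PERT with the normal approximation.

te_Task 1 = (2 + 4·4 + 12)/6 = 30/6 = 5; σ²_Task 1 = ((12−2)/6)² = 2.778
te_Task 2 = (6 + 4·11 + 16)/6 = 66/6 = 11; σ²_Task 2 = ((16−6)/6)² = 2.778
te_Task 3 = (1 + 4·3 + 11)/6 = 24/6 = 4; σ²_Task 3 = ((11−1)/6)² = 2.778
te_Task 4 = (2 + 4·6 + 10)/6 = 36/6 = 6; σ²_Task 4 = ((10−2)/6)² = 1.778

Forward pass:
ES_Task 1 = 0; EF_Task 1 = 5
ES_Task 2 = 5; EF_Task 2 = 5+11 = 16
ES_Task 3 = 5; EF_Task 3 = 5+4 = 9
ES_Task 4 = max(EF_Task 2=16, EF_Task 3=9) = 16; EF_Task 4 = 16+6 = 22
Expected project duration μ = 22 days. Critical path: Task 1 → Task 2 → Task 4.

Variance along critical path = 2.778 + 2.778 + 1.778 = 7.333; σ = √7.333 = 2.708 days.
Z = (17 − 22) / 2.708 = -1.846
P(T ≤ 17) = Φ(-1.846) ≈ 0.032

0.032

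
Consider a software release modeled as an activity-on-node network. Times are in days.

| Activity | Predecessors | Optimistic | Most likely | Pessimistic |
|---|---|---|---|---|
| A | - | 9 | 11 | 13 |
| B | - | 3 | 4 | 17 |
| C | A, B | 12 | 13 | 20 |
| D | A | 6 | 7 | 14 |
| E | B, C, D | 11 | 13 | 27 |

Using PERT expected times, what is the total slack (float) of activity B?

te_A = (9 + 4·11 + 13)/6 = 66/6 = 11
te_B = (3 + 4·4 + 17)/6 = 36/6 = 6
te_C = (12 + 4·13 + 20)/6 = 84/6 = 14
te_D = (6 + 4·7 + 14)/6 = 48/6 = 8
te_E = (11 + 4·13 + 27)/6 = 90/6 = 15

Forward pass:
ES_A = 0; EF_A = 11
ES_B = 0; EF_B = 6
ES_C = max(EF_A=11, EF_B=6) = 11; EF_C = 11+14 = 25
ES_D = 11; EF_D = 11+8 = 19
ES_E = max(EF_B=6, EF_C=25, EF_D=19) = 25; EF_E = 25+15 = 40
Expected project duration μ = 40 days. Critical path: A → C → E.

Backward pass:
LF_E = 40; LS_E = 40−15 = 25
LF_D = LS_E = 25; LS_D = 25−8 = 17
LF_C = LS_E = 25; LS_C = 25−14 = 11
LF_B = min(LS_C=11, LS_E=25) = 11; LS_B = 11−6 = 5
LF_A = min(LS_C=11, LS_D=17) = 11; LS_A = 11−11 = 0
Slack_B = LS_B − ES_B = 5 − 0 = 5

5 days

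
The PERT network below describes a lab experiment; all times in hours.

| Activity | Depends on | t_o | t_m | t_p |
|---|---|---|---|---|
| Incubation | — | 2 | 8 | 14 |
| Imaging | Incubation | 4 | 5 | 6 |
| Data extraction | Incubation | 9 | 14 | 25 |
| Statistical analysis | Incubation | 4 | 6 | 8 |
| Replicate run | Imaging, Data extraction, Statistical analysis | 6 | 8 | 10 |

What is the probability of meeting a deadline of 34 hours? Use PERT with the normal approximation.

0.811

te_Incubation = (2 + 4·8 + 14)/6 = 48/6 = 8; σ²_Incubation = ((14−2)/6)² = 4.000
te_Imaging = (4 + 4·5 + 6)/6 = 30/6 = 5; σ²_Imaging = ((6−4)/6)² = 0.111
te_Data extraction = (9 + 4·14 + 25)/6 = 90/6 = 15; σ²_Data extraction = ((25−9)/6)² = 7.111
te_Statistical analysis = (4 + 4·6 + 8)/6 = 36/6 = 6; σ²_Statistical analysis = ((8−4)/6)² = 0.444
te_Replicate run = (6 + 4·8 + 10)/6 = 48/6 = 8; σ²_Replicate run = ((10−6)/6)² = 0.444

Forward pass:
ES_Incubation = 0; EF_Incubation = 8
ES_Imaging = 8; EF_Imaging = 8+5 = 13
ES_Data extraction = 8; EF_Data extraction = 8+15 = 23
ES_Statistical analysis = 8; EF_Statistical analysis = 8+6 = 14
ES_Replicate run = max(EF_Imaging=13, EF_Data extraction=23, EF_Statistical analysis=14) = 23; EF_Replicate run = 23+8 = 31
Expected project duration μ = 31 hours. Critical path: Incubation → Data extraction → Replicate run.

Variance along critical path = 4.000 + 7.111 + 0.444 = 11.556; σ = √11.556 = 3.399 hours.
Z = (34 − 31) / 3.399 = 0.883
P(T ≤ 34) = Φ(0.883) ≈ 0.811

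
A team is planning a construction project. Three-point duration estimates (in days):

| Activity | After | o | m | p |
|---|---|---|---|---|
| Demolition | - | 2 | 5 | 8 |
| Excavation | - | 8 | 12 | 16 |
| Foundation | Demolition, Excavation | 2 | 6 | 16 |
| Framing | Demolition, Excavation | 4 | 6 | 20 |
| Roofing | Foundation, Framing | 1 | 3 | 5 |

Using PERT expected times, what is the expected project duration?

23 days

te_Demolition = (2 + 4·5 + 8)/6 = 30/6 = 5
te_Excavation = (8 + 4·12 + 16)/6 = 72/6 = 12
te_Foundation = (2 + 4·6 + 16)/6 = 42/6 = 7
te_Framing = (4 + 4·6 + 20)/6 = 48/6 = 8
te_Roofing = (1 + 4·3 + 5)/6 = 18/6 = 3

Forward pass:
ES_Demolition = 0; EF_Demolition = 5
ES_Excavation = 0; EF_Excavation = 12
ES_Foundation = max(EF_Demolition=5, EF_Excavation=12) = 12; EF_Foundation = 12+7 = 19
ES_Framing = max(EF_Demolition=5, EF_Excavation=12) = 12; EF_Framing = 12+8 = 20
ES_Roofing = max(EF_Foundation=19, EF_Framing=20) = 20; EF_Roofing = 20+3 = 23
Expected project duration μ = 23 days. Critical path: Excavation → Framing → Roofing.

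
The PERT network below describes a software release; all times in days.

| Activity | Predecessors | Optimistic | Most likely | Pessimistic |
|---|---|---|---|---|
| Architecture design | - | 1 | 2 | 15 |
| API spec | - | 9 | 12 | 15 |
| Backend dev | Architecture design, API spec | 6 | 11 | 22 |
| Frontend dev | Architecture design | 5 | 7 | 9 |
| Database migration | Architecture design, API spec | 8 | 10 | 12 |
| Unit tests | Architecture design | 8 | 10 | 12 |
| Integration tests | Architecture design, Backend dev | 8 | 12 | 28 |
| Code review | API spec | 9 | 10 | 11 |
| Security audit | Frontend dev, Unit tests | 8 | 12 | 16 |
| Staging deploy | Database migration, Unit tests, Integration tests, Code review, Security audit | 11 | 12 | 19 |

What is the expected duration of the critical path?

51 days

te_Architecture design = (1 + 4·2 + 15)/6 = 24/6 = 4
te_API spec = (9 + 4·12 + 15)/6 = 72/6 = 12
te_Backend dev = (6 + 4·11 + 22)/6 = 72/6 = 12
te_Frontend dev = (5 + 4·7 + 9)/6 = 42/6 = 7
te_Database migration = (8 + 4·10 + 12)/6 = 60/6 = 10
te_Unit tests = (8 + 4·10 + 12)/6 = 60/6 = 10
te_Integration tests = (8 + 4·12 + 28)/6 = 84/6 = 14
te_Code review = (9 + 4·10 + 11)/6 = 60/6 = 10
te_Security audit = (8 + 4·12 + 16)/6 = 72/6 = 12
te_Staging deploy = (11 + 4·12 + 19)/6 = 78/6 = 13

Forward pass:
ES_Architecture design = 0; EF_Architecture design = 4
ES_API spec = 0; EF_API spec = 12
ES_Backend dev = max(EF_Architecture design=4, EF_API spec=12) = 12; EF_Backend dev = 12+12 = 24
ES_Frontend dev = 4; EF_Frontend dev = 4+7 = 11
ES_Database migration = max(EF_Architecture design=4, EF_API spec=12) = 12; EF_Database migration = 12+10 = 22
ES_Unit tests = 4; EF_Unit tests = 4+10 = 14
ES_Integration tests = max(EF_Architecture design=4, EF_Backend dev=24) = 24; EF_Integration tests = 24+14 = 38
ES_Code review = 12; EF_Code review = 12+10 = 22
ES_Security audit = max(EF_Frontend dev=11, EF_Unit tests=14) = 14; EF_Security audit = 14+12 = 26
ES_Staging deploy = max(EF_Database migration=22, EF_Unit tests=14, EF_Integration tests=38, EF_Code review=22, EF_Security audit=26) = 38; EF_Staging deploy = 38+13 = 51
Expected project duration μ = 51 days. Critical path: API spec → Backend dev → Integration tests → Staging deploy.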